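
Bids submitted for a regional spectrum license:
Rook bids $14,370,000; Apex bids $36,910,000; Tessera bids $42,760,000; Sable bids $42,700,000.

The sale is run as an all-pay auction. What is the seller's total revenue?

Sorting bids: 42,760,000 (Tessera) > 42,700,000 (Sable) > 36,910,000 (Apex) > 14,370,000 (Rook)
Every bidder forfeits their bid regardless of winning.
Revenue = 14,370,000 + 36,910,000 + 42,760,000 + 42,700,000 = $136,740,000.

Total revenue: $136,740,000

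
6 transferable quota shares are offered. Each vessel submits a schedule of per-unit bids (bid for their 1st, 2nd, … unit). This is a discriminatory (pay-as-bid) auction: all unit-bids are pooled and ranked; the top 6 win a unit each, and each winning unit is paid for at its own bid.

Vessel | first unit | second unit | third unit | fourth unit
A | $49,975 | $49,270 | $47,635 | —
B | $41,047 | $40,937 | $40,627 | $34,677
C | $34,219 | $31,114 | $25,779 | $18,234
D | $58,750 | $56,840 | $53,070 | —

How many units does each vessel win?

A 3, D 3

All unit-bids, highest first — top 6: 58,750 (D-1), 56,840 (D-2), 53,070 (D-3), 49,975 (A-1), 49,270 (A-2), 47,635 (A-3)
Next rejected bid: $41,047 (not a price — pay-as-bid).
Allocation: A 3, D 3.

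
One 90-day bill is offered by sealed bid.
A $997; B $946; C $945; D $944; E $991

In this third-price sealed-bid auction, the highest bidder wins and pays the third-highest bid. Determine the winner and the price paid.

A pays $946

Sorting bids: 997 (A) > 991 (E) > 946 (B) > 945 (C) > 944 (D)
A wins; payment is bid #3 in the ranking = $946.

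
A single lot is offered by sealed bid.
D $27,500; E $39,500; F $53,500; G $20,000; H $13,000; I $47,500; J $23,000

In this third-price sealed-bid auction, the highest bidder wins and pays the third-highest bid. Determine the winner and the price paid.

Rule: the highest bidder wins and pays the third-highest bid.
Bids ranked: 53,500 (F) > 47,500 (I) > 39,500 (E) > 27,500 (D) > 23,000 (J) > 20,000 (G) > …
F is highest; pays the third-highest bid, $39,500.

F pays $39,500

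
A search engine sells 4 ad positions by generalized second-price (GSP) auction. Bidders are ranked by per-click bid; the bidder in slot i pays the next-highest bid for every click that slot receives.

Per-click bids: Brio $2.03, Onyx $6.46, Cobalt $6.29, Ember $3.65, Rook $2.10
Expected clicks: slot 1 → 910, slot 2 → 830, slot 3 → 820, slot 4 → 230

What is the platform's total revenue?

Sorting advertisers: $6.46 (Onyx) > $6.29 (Cobalt) > $3.65 (Ember) > $2.10 (Rook) > $2.03 (Brio)
Slot 1: Onyx pays $6.29 × 910 = $5723.90
Slot 2: Cobalt pays $3.65 × 830 = $3029.50
Slot 3: Ember pays $2.10 × 820 = $1722.00
Slot 4: Rook pays $2.03 × 230 = $466.90
Total = $10942.30

Total revenue: $10942.30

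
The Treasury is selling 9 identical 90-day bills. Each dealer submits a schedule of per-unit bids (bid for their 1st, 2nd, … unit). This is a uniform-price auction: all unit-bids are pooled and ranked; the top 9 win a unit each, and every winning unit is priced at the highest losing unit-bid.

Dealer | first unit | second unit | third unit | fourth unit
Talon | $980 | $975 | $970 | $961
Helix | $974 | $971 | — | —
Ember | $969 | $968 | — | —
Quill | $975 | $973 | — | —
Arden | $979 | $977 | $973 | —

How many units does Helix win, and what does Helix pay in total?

All unit-bids, highest first — top 9: 980 (Talon-1), 979 (Arden-1), 977 (Arden-2), 975 (Talon-2), 975 (Quill-1), 974 (Helix-1), 973 (Quill-2), 973 (Arden-3), 971 (Helix-2)
First bid not allocated: $970.
Helix wins 2 unit(s) at $970 each.

Helix: 2 units, pays $1,940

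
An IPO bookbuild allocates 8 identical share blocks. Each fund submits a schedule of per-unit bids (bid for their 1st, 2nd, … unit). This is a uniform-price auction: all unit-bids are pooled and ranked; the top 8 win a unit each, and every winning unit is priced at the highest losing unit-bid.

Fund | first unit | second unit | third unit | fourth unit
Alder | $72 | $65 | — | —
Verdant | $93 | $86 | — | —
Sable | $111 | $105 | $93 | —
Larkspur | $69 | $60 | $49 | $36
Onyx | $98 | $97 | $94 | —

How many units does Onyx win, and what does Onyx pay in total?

Onyx: 3 units, pays $216

Pooled unit-bids ranked (top 8): 111 (Sable-1), 105 (Sable-2), 98 (Onyx-1), 97 (Onyx-2), 94 (Onyx-3), 93 (Verdant-1), 93 (Sable-3), 86 (Verdant-2)
The (k+1)-th unit-bid is $72.
Onyx wins 3 unit(s) at $72 each.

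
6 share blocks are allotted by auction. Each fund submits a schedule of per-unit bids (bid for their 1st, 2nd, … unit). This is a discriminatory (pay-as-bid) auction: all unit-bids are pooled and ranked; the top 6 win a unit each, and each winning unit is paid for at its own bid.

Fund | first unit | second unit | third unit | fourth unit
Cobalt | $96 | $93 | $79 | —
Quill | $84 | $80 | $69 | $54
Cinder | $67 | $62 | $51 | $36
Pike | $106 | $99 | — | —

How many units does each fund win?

Cobalt 2, Pike 2, Quill 2

Pooled unit-bids ranked (top 6): 106 (Pike-1), 99 (Pike-2), 96 (Cobalt-1), 93 (Cobalt-2), 84 (Quill-1), 80 (Quill-2)
Next rejected bid: $79 (not a price — pay-as-bid).
Allocation: Cobalt 2, Pike 2, Quill 2.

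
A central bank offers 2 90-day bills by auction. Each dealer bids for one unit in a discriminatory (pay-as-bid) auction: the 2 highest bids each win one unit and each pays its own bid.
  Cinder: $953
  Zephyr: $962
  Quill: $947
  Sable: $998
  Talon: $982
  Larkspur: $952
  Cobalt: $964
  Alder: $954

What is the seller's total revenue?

Sorting: 998 (Sable), 982 (Talon), 964 (Cobalt), 962 (Zephyr), …
Winners (2 units): Sable, Talon.
Total revenue = 998 + 982 = $1,980.

Total revenue: $1,980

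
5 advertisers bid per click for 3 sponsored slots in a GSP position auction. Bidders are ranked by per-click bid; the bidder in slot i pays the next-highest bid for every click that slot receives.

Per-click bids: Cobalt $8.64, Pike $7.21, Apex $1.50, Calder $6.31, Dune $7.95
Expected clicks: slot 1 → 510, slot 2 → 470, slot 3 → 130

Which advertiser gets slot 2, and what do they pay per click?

Dune; $7.21 per click

Sorting advertisers: $8.64 (Cobalt) > $7.95 (Dune) > $7.21 (Pike) > $6.31 (Calder) > …
Slot 2 goes to the second-ranked bidder, Dune, who pays the next bid down: $7.21/click.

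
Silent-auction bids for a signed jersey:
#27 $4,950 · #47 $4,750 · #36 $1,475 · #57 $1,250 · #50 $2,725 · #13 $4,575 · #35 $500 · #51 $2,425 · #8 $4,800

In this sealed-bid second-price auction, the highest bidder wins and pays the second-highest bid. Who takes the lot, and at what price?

#27 pays $4,800

Sorting bids: 4,950 (#27) > 4,800 (#8) > 4,750 (#47) > 4,575 (#13) > 2,725 (#50) > 2,425 (#51) > …
#27 wins with the highest bid; price is set by the runner-up at $4,800.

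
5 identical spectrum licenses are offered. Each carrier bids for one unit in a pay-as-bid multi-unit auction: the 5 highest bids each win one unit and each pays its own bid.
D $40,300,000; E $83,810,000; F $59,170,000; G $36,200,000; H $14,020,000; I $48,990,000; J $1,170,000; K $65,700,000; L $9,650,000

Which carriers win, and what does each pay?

E $83,810,000, K $65,700,000, F $59,170,000, I $48,990,000, D $40,300,000

Sorting: 83,810,000 (E), 65,700,000 (K), 59,170,000 (F), 48,990,000 (I), 40,300,000 (D), 36,200,000 (G), 14,020,000 (H), …
Winners (5 units): E, K, F, I, D.
Each winner pays its own bid: E $83,810,000, K $65,700,000, F $59,170,000, I $48,990,000, D $40,300,000.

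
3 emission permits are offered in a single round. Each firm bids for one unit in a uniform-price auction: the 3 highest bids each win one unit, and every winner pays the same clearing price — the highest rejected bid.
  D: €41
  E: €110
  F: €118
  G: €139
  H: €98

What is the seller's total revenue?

Total revenue: €294

Bids ranked high→low: 139 (G), 118 (F), 110 (E), 98 (H), 41 (D)
Top 3: G, F, E.
First losing bid is H's €98, which sets the uniform price.
Total revenue = 3 × €98 = €294.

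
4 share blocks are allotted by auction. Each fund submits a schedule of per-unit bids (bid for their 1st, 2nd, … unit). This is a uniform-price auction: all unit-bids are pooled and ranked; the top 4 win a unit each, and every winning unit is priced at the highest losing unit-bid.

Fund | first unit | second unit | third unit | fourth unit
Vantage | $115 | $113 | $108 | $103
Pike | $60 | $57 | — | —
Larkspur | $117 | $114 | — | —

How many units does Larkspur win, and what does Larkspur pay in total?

Merging the schedules and taking the best 4: 117 (Larkspur-1), 115 (Vantage-1), 114 (Larkspur-2), 113 (Vantage-2)
First bid not allocated: $108.
Larkspur wins 2 unit(s) at $108 each.

Larkspur: 2 units, pays $216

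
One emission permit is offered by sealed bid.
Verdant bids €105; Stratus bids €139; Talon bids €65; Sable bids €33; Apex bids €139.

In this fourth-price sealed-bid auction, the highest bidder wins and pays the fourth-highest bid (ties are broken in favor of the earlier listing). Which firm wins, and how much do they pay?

Sorting bids: 139 (Stratus) > 139 (Apex) > 105 (Verdant) > 65 (Talon) > 33 (Sable)
Stratus and Apex tie at €139; tie-break gives it to Stratus.
Stratus is highest; pays the fourth-highest bid, €65.

Stratus pays €65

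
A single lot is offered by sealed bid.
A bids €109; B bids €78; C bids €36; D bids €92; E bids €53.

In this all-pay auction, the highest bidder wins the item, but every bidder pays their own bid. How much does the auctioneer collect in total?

Total revenue: €368

Bids ranked: 109 (A) > 92 (D) > 78 (B) > 53 (E) > 36 (C)
Every bidder forfeits their bid regardless of winning.
Revenue = 109 + 78 + 36 + 92 + 53 = €368.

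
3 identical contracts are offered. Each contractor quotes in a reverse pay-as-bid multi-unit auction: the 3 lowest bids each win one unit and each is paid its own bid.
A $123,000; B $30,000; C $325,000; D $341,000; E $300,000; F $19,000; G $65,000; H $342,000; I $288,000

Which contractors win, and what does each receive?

Ordering the bids: 19,000 (F), 30,000 (B), 65,000 (G), 123,000 (A), 288,000 (I), …
Winners (3 units): F, B, G.
Each winner is paid its own bid: F $19,000, B $30,000, G $65,000.

F $19,000, B $30,000, G $65,000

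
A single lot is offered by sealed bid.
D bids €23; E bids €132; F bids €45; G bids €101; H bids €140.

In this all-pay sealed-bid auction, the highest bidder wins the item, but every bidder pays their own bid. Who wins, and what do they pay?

H pays €140

Bids in order: 140 (H) > 132 (E) > 101 (G) > 45 (F) > 23 (D)
H wins with the top bid; all bids are sunk regardless.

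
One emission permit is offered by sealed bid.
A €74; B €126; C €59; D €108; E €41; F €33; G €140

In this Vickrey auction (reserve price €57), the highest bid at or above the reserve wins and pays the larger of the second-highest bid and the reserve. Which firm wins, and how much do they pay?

Bids ranked: 140 (G) > 126 (B) > 108 (D) > 74 (A) > 59 (C) > 41 (E) > …
Highest eligible bid: G at €140.
Second-highest bid €126 exceeds the reserve €57 → payment €126.

G pays €126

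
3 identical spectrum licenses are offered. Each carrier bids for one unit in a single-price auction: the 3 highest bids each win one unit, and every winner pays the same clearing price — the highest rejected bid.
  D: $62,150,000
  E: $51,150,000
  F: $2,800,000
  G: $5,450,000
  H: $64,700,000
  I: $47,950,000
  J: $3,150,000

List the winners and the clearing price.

H, D, E; each pays $47,950,000

Ordering the bids: 64,700,000 (H), 62,150,000 (D), 51,150,000 (E), 47,950,000 (I), 5,450,000 (G), …
Winners (3 units): H, D, E.
First losing bid is I's $47,950,000, which sets the uniform price.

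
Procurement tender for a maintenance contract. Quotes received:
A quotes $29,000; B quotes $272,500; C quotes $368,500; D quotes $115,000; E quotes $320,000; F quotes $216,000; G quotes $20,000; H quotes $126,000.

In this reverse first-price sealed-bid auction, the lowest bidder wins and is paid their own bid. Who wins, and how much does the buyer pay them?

G is paid $20,000

Bids ranked: 20,000 (G) < 29,000 (A) < 115,000 (D) < 126,000 (H) < 216,000 (F) < 272,500 (B) < …
First-price: G is paid what they bid, $20,000.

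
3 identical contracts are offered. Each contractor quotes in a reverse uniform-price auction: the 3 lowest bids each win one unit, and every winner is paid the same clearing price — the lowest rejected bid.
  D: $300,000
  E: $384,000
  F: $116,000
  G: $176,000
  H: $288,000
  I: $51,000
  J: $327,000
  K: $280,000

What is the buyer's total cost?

Total cost: $840,000

Bids ranked low→high: 51,000 (I), 116,000 (F), 176,000 (G), 280,000 (K), 288,000 (H), …
Lowest 3: I, F, G.
First losing bid is K's $280,000, which sets the uniform price.
Total cost = 3 × $280,000 = $840,000.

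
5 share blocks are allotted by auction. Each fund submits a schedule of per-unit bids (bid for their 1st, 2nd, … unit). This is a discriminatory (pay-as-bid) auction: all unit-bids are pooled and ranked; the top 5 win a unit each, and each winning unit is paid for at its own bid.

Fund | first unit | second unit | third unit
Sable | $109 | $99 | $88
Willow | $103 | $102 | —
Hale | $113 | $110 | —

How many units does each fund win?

Hale 2, Sable 1, Willow 2

All unit-bids, highest first — top 5: 113 (Hale-1), 110 (Hale-2), 109 (Sable-1), 103 (Willow-1), 102 (Willow-2)
Next rejected bid: $99 (not a price — pay-as-bid).
Allocation: Hale 2, Sable 1, Willow 2.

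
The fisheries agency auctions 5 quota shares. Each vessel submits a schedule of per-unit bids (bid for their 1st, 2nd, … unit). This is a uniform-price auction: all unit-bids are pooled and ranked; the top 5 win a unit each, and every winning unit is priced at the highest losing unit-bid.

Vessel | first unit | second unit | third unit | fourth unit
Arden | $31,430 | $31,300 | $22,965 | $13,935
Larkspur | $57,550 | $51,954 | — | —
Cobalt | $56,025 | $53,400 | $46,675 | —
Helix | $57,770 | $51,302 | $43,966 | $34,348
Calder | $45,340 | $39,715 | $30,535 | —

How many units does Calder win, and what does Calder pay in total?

Calder: 0 units, pays $0

Merging the schedules and taking the best 5: 57,770 (Helix-1), 57,550 (Larkspur-1), 56,025 (Cobalt-1), 53,400 (Cobalt-2), 51,954 (Larkspur-2)
First bid not allocated: $51,302.
Calder wins 0 unit(s) at $51,302 each.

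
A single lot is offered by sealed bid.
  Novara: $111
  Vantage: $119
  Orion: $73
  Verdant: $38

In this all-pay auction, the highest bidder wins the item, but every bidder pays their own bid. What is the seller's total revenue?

Total revenue: $341

Bids ranked: 119 (Vantage) > 111 (Novara) > 73 (Orion) > 38 (Verdant)
Every bidder forfeits their bid regardless of winning.
Revenue = 111 + 119 + 73 + 38 = $341.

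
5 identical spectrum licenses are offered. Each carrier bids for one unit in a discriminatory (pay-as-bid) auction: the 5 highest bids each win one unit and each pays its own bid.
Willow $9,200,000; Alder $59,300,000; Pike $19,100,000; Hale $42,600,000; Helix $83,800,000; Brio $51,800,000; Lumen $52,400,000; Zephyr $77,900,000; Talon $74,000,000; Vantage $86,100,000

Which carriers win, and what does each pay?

Ordering the bids: 86,100,000 (Vantage), 83,800,000 (Helix), 77,900,000 (Zephyr), 74,000,000 (Talon), 59,300,000 (Alder), 52,400,000 (Lumen), 51,800,000 (Brio), …
Top 5: Vantage, Helix, Zephyr, Talon, Alder.
Each winner pays its own bid: Vantage $86,100,000, Helix $83,800,000, Zephyr $77,900,000, Talon $74,000,000, Alder $59,300,000.

Vantage $86,100,000, Helix $83,800,000, Zephyr $77,900,000, Talon $74,000,000, Alder $59,300,000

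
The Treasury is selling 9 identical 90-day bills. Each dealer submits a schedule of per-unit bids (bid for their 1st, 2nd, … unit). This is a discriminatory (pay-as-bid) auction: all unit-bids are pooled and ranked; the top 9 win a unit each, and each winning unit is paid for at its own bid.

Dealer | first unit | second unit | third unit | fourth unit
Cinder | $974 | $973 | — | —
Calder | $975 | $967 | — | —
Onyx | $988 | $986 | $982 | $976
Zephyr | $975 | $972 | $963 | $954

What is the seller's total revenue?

Total revenue: $8,801

All unit-bids, highest first — top 9: 988 (Onyx-1), 986 (Onyx-2), 982 (Onyx-3), 976 (Onyx-4), 975 (Calder-1), 975 (Zephyr-1), 974 (Cinder-1), 973 (Cinder-2), 972 (Zephyr-2)
Next rejected bid: $967 (not a price — pay-as-bid).
Each winning unit pays its own bid.
Revenue = 988 + 986 + 982 + 976 + 975 + 975 + 974 + 973 + 972 = $8,801.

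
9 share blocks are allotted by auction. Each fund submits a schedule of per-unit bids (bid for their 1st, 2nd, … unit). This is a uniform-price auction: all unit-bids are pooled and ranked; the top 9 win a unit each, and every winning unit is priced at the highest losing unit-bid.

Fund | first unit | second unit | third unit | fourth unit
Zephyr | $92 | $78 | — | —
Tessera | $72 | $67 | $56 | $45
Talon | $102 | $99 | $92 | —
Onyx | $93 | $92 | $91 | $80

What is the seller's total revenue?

Total revenue: $648

Merging the schedules and taking the best 9: 102 (Talon-1), 99 (Talon-2), 93 (Onyx-1), 92 (Zephyr-1), 92 (Talon-3), 92 (Onyx-2), 91 (Onyx-3), 80 (Onyx-4), 78 (Zephyr-2)
The (k+1)-th unit-bid is $72.
Allocation: Onyx 4, Talon 3, Zephyr 2. Every unit priced at $72.
Revenue = 9 × 72 = $648.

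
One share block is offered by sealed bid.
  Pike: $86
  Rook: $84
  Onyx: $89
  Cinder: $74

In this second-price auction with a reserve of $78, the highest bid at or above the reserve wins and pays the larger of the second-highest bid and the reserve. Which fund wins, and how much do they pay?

Second-price auction with a reserve of $78: the highest bid at or above the reserve wins and pays the larger of the second-highest bid and the reserve.
Bids in order: 89 (Onyx) > 86 (Pike) > 84 (Rook) > 74 (Cinder)
Highest eligible bid: Onyx at $89.
Second-highest bid $86 exceeds the reserve $78 → payment $86.

Onyx pays $86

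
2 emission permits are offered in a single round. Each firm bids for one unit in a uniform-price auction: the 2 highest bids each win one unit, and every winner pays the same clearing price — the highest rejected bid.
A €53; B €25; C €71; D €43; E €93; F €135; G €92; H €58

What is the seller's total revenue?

Total revenue: €184

Bids ranked high→low: 135 (F), 93 (E), 92 (G), 71 (C), …
Top 2: F, E.
Highest unsuccessful bid: €92 → clearing price.
Total revenue = 2 × €92 = €184.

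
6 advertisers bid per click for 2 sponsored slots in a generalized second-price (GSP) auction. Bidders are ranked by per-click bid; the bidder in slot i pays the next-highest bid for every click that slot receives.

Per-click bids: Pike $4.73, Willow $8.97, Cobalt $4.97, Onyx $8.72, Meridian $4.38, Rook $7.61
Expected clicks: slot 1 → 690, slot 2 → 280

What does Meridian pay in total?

Ranked by bid: $8.97 (Willow) > $8.72 (Onyx) > $7.61 (Rook) > …
Meridian ranks below slot 2 → no slot, pays nothing.

Meridian pays $0.00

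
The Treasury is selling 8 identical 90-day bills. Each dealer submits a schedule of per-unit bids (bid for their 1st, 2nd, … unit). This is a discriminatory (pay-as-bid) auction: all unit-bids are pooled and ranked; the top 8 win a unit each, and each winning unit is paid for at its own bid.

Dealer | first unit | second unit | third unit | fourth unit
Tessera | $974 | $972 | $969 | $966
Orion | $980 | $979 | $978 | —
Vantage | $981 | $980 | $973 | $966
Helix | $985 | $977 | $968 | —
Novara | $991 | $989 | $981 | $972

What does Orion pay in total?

Orion pays $1,959

All unit-bids, highest first — top 8: 991 (Novara-1), 989 (Novara-2), 985 (Helix-1), 981 (Vantage-1), 981 (Novara-3), 980 (Orion-1), 980 (Vantage-2), 979 (Orion-2)
Next rejected bid: $978 (not a price — pay-as-bid).
Orion's winning unit-bids: 980 + 979 = $1,959.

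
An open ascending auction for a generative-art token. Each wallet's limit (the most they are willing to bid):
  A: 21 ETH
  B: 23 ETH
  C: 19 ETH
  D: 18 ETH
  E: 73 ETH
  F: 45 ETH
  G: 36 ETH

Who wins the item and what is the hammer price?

E wins at 45 ETH

Open ascending-bid auction: the price rises until one bidder remains; the winner pays the price at which the last rival dropped out.
Limits ranked: 73 (E) > 45 (F) > 36 (G) > 23 (B) > 21 (A) > 19 (C) > …
F is the last rival to drop out, at 45 ETH; E remains and wins at that price.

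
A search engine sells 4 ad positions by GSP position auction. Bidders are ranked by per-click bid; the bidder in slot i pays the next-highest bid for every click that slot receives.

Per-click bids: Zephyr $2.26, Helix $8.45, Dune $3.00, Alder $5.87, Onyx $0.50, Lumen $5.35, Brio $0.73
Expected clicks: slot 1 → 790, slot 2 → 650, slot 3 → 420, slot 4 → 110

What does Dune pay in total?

Dune pays $248.60

Ranked by bid: $8.45 (Helix) > $5.87 (Alder) > $5.35 (Lumen) > $3.00 (Dune) > $2.26 (Zephyr) > …
Dune holds slot 4 → pays next bid $2.26 × 110 clicks = $248.60.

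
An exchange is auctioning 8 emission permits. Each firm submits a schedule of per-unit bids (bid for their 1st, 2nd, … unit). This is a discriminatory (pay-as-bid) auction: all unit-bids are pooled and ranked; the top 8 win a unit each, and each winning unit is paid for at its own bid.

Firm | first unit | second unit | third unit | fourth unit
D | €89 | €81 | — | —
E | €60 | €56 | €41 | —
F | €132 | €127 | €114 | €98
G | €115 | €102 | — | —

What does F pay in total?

Pooled unit-bids ranked (top 8): 132 (F-1), 127 (F-2), 115 (G-1), 114 (F-3), 102 (G-2), 98 (F-4), 89 (D-1), 81 (D-2)
Next rejected bid: €60 (not a price — pay-as-bid).
F's winning unit-bids: 132 + 127 + 114 + 98 = €471.

F pays €471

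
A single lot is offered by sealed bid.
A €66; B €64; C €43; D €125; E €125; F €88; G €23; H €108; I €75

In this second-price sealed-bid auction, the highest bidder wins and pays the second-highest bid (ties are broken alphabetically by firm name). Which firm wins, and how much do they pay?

D pays €125

Second-price sealed-bid auction: the highest bidder wins and pays the second-highest bid.
Sorting bids: 125 (D) > 125 (E) > 108 (H) > 88 (F) > 75 (I) > 66 (A) > …
D and E tie at €125; tie-break gives it to D.
D is highest; pays the second-highest bid, €125.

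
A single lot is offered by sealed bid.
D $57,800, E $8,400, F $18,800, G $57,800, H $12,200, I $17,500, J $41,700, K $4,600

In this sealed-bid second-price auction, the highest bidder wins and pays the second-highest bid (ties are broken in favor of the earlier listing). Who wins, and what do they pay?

D pays $57,800

Rule: the highest bidder wins and pays the second-highest bid.
Sorting bids: 57,800 (D) > 57,800 (G) > 41,700 (J) > 18,800 (F) > 17,500 (I) > 12,200 (H) > …
Tie at $57,800 → D wins by tie-break.
D wins with the highest bid; price is set by the runner-up at $57,800.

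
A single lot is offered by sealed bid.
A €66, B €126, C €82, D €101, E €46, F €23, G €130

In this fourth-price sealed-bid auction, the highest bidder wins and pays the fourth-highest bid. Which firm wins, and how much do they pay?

Sorting bids: 130 (G) > 126 (B) > 101 (D) > 82 (C) > 66 (A) > 46 (E) > …
G wins; payment is bid #4 in the ranking = €82.

G pays €82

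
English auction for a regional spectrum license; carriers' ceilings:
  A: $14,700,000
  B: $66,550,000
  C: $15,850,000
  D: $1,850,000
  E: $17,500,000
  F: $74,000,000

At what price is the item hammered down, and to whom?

Limits ranked: 74,000,000 (F) > 66,550,000 (B) > 17,500,000 (E) > 15,850,000 (C) > 14,700,000 (A) > 1,850,000 (D)
B is the last rival to drop out, at $66,550,000; F remains and wins at that price.

F wins at $66,550,000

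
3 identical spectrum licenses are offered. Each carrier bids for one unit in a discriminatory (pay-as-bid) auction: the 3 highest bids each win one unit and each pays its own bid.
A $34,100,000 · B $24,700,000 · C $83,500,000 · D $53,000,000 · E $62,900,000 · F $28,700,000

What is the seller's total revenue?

Ordering the bids: 83,500,000 (C), 62,900,000 (E), 53,000,000 (D), 34,100,000 (A), 28,700,000 (F), …
Winners (3 units): C, E, D.
Total revenue = 83,500,000 + 62,900,000 + 53,000,000 = $199,400,000.

Total revenue: $199,400,000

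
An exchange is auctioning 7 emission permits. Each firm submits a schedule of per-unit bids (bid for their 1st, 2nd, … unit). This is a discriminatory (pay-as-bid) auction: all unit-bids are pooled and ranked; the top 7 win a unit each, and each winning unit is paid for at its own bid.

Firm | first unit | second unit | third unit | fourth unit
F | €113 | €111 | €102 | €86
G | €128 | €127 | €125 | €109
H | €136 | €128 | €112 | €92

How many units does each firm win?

F 1, G 3, H 3

All unit-bids, highest first — top 7: 136 (H-1), 128 (G-1), 128 (H-2), 127 (G-2), 125 (G-3), 113 (F-1), 112 (H-3)
Next rejected bid: €111 (not a price — pay-as-bid).
Allocation: F 1, G 3, H 3.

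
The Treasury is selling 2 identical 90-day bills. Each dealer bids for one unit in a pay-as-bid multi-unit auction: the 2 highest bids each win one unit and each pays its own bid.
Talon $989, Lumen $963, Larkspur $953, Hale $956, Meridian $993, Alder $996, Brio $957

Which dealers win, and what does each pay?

Alder $996, Meridian $993

Sorting: 996 (Alder), 993 (Meridian), 989 (Talon), 963 (Lumen), …
Winners (2 units): Alder, Meridian.
Each winner pays its own bid: Alder $996, Meridian $993.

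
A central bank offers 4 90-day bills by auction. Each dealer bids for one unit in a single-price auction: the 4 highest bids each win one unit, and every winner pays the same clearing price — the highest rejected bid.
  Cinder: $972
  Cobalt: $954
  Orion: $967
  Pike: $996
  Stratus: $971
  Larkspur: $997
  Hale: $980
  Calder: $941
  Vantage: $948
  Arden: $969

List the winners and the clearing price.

Bids ranked high→low: 997 (Larkspur), 996 (Pike), 980 (Hale), 972 (Cinder), 971 (Stratus), 969 (Arden), …
The 4 highest are Larkspur, Pike, Hale, Cinder.
Highest unsuccessful bid: $971 → clearing price.

Larkspur, Pike, Hale, Cinder; each pays $971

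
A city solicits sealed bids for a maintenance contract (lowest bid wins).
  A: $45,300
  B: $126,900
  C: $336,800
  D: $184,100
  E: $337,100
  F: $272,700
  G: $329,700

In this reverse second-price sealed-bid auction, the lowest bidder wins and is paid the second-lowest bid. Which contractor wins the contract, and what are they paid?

Bids ranked: 45,300 (A) < 126,900 (B) < 184,100 (D) < 272,700 (F) < 329,700 (G) < 336,800 (C) < …
A is lowest; is paid the second-lowest bid, $126,900.

A is paid $126,900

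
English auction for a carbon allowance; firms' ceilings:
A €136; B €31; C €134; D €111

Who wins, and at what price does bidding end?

A wins at €134

Open ascending-bid auction: the price rises until one bidder remains; the winner pays the price at which the last rival dropped out.
Limits in order: 136 (A) > 134 (C) > 111 (D) > 31 (B)
Bidding ends when C exits at €134; A takes it.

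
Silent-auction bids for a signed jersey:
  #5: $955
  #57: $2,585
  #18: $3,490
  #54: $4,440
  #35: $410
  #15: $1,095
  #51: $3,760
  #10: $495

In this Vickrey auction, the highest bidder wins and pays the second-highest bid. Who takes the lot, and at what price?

#54 pays $3,760

Sorting bids: 4,440 (#54) > 3,760 (#51) > 3,490 (#18) > 2,585 (#57) > 1,095 (#15) > 955 (#5) > …
#54 is highest; pays the second-highest bid, $3,760.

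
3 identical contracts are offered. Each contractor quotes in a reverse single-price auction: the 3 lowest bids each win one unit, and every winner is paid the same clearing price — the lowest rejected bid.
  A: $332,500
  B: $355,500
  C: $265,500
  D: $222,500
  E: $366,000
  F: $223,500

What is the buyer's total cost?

Bids ranked low→high: 222,500 (D), 223,500 (F), 265,500 (C), 332,500 (A), 355,500 (B), …
Lowest 3: D, F, C.
Clearing price = lowest rejected bid = $332,500.
Total cost = 3 × $332,500 = $997,500.

Total cost: $997,500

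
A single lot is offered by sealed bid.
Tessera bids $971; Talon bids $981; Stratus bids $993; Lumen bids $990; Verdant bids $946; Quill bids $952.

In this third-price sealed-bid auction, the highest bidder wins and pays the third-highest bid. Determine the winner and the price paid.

Stratus pays $981

Bids ranked: 993 (Stratus) > 990 (Lumen) > 981 (Talon) > 971 (Tessera) > 952 (Quill) > 946 (Verdant)
Stratus wins; payment is bid #3 in the ranking = $981.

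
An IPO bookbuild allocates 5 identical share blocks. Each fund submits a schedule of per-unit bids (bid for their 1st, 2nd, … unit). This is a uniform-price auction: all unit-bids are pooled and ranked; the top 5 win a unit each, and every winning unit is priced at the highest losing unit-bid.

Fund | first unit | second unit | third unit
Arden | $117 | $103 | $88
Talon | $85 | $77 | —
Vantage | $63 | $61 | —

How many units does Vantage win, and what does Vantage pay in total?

Vantage: 0 units, pays $0

All unit-bids, highest first — top 5: 117 (Arden-1), 103 (Arden-2), 88 (Arden-3), 85 (Talon-1), 77 (Talon-2)
First bid not allocated: $63.
Vantage wins 0 unit(s) at $63 each.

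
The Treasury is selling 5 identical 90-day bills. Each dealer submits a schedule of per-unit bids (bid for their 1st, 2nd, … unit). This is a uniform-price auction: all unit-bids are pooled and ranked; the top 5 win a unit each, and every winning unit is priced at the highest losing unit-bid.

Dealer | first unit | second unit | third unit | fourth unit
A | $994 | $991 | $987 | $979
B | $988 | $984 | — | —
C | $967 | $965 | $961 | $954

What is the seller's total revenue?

Merging the schedules and taking the best 5: 994 (A-1), 991 (A-2), 988 (B-1), 987 (A-3), 984 (B-2)
Highest rejected unit-bid = $979.
Allocation: A 3, B 2. Every unit priced at $979.
Revenue = 5 × 979 = $4,895.

Total revenue: $4,895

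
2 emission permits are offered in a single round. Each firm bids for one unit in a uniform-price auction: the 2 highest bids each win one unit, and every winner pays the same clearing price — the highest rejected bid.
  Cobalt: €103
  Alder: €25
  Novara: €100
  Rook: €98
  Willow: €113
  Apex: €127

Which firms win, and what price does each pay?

Bids ranked high→low: 127 (Apex), 113 (Willow), 103 (Cobalt), 100 (Novara), …
Top 2: Apex, Willow.
First losing bid is Cobalt's €103, which sets the uniform price.

Apex, Willow; each pays €103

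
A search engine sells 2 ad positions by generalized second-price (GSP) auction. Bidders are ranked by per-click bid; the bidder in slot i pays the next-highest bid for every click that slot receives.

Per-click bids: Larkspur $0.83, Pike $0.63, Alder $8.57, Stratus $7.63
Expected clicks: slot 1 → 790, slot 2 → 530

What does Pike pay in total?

Per-click bids in order: $8.57 (Alder) > $7.63 (Stratus) > $0.83 (Larkspur) > …
Pike ranks below slot 2 → no slot, pays nothing.

Pike pays $0.00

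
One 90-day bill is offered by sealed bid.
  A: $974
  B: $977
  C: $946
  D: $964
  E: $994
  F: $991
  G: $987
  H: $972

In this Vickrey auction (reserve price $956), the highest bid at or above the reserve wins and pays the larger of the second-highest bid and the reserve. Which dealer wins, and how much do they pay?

Bids in order: 994 (E) > 991 (F) > 987 (G) > 977 (B) > 974 (A) > 972 (H) > …
Highest eligible bid: E at $994.
max(second-highest $991, reserve $956) = $991; the reserve does not bind.

E pays $991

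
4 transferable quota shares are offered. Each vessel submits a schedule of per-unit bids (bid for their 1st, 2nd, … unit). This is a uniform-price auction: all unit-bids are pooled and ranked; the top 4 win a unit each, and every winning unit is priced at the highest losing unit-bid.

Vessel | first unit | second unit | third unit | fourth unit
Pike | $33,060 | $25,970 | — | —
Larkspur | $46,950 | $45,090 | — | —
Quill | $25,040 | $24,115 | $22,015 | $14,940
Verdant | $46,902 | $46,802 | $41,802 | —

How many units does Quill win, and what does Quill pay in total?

Quill: 0 units, pays $0

Merging the schedules and taking the best 4: 46,950 (Larkspur-1), 46,902 (Verdant-1), 46,802 (Verdant-2), 45,090 (Larkspur-2)
First bid not allocated: $41,802.
Quill wins 0 unit(s) at $41,802 each.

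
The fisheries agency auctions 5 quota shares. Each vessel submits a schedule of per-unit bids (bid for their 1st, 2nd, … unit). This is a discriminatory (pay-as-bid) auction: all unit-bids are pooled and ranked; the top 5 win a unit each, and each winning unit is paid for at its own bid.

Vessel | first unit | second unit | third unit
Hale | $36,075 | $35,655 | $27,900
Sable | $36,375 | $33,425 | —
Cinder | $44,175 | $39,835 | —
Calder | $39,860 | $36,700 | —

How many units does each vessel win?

All unit-bids, highest first — top 5: 44,175 (Cinder-1), 39,860 (Calder-1), 39,835 (Cinder-2), 36,700 (Calder-2), 36,375 (Sable-1)
Next rejected bid: $36,075 (not a price — pay-as-bid).
Allocation: Calder 2, Cinder 2, Sable 1.

Calder 2, Cinder 2, Sable 1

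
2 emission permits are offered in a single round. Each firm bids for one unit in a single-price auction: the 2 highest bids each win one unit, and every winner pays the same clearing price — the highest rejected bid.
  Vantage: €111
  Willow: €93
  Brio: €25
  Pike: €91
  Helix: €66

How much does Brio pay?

Sorting: 111 (Vantage), 93 (Willow), 91 (Pike), 66 (Helix), …
Top 2: Vantage, Willow.
Highest unsuccessful bid: €91 → clearing price.
Brio does not win → pays €0.

Brio pays €0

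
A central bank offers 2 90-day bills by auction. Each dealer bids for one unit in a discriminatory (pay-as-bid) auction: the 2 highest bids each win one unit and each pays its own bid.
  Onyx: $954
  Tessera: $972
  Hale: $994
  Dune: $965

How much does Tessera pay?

Sorting: 994 (Hale), 972 (Tessera), 965 (Dune), 954 (Onyx)
Top 2: Hale, Tessera.
Tessera wins → own bid $972.

Tessera pays $972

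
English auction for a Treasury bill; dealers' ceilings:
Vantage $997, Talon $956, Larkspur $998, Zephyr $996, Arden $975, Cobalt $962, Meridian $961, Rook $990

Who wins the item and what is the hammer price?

Larkspur wins at $997

Open ascending-bid auction: the price rises until one bidder remains; the winner pays the price at which the last rival dropped out.
Limits in order: 998 (Larkspur) > 997 (Vantage) > 996 (Zephyr) > 990 (Rook) > 975 (Arden) > 962 (Cobalt) > …
Bidding ends when Vantage exits at $997; Larkspur takes it.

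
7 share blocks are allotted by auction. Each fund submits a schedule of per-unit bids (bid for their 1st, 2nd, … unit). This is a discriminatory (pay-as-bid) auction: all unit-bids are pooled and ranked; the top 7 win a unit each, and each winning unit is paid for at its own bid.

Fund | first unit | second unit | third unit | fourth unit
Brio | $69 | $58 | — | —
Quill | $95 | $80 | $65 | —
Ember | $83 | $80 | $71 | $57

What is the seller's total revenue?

Merging the schedules and taking the best 7: 95 (Quill-1), 83 (Ember-1), 80 (Quill-2), 80 (Ember-2), 71 (Ember-3), 69 (Brio-1), 65 (Quill-3)
Next rejected bid: $58 (not a price — pay-as-bid).
Each winning unit pays its own bid.
Revenue = 95 + 83 + 80 + 80 + 71 + 69 + 65 = $543.

Total revenue: $543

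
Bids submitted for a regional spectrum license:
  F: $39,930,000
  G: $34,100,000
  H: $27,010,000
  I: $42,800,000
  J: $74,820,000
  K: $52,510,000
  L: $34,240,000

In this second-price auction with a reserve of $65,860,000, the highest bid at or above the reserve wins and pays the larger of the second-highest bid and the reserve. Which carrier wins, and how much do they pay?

J pays $65,860,000

Sorting bids: 74,820,000 (J) > 52,510,000 (K) > 42,800,000 (I) > 39,930,000 (F) > 34,240,000 (L) > 34,100,000 (G) > …
J has the top bid at or above the reserve ($74,820,000).
max(second-highest $52,510,000, reserve $65,860,000) = $65,860,000.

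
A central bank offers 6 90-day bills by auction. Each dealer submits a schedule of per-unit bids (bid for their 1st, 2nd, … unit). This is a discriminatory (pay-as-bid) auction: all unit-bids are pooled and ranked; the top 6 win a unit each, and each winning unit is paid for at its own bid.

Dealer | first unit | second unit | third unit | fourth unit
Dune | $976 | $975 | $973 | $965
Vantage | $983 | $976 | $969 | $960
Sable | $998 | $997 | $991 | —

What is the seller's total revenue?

Total revenue: $5,921

All unit-bids, highest first — top 6: 998 (Sable-1), 997 (Sable-2), 991 (Sable-3), 983 (Vantage-1), 976 (Dune-1), 976 (Vantage-2)
Next rejected bid: $975 (not a price — pay-as-bid).
Each winning unit pays its own bid.
Revenue = 998 + 997 + 991 + 983 + 976 + 976 = $5,921.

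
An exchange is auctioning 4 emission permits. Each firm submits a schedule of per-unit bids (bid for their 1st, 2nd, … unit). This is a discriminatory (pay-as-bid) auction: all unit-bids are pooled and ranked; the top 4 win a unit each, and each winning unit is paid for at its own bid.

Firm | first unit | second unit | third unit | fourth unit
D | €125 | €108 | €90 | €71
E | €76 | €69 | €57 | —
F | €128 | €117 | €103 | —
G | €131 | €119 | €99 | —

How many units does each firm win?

D 1, F 1, G 2

All unit-bids, highest first — top 4: 131 (G-1), 128 (F-1), 125 (D-1), 119 (G-2)
Next rejected bid: €117 (not a price — pay-as-bid).
Allocation: D 1, F 1, G 2.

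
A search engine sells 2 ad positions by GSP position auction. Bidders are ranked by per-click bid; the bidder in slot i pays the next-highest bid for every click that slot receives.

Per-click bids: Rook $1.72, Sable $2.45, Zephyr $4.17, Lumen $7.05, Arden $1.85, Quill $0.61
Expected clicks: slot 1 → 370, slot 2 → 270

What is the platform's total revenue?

Sorting advertisers: $7.05 (Lumen) > $4.17 (Zephyr) > $2.45 (Sable) > …
Slot 1: Lumen pays $4.17 × 370 = $1542.90
Slot 2: Zephyr pays $2.45 × 270 = $661.50
Total = $2204.40

Total revenue: $2204.40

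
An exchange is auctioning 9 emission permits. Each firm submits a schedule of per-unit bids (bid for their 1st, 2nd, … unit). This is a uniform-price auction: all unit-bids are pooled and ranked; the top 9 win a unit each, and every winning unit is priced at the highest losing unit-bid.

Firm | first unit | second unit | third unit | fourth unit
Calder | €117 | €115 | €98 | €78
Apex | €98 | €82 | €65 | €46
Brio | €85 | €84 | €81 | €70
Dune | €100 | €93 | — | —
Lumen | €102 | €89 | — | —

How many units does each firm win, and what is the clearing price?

Apex 1, Brio 1, Calder 3, Dune 2, Lumen 2; clearing price €84

Merging the schedules and taking the best 9: 117 (Calder-1), 115 (Calder-2), 102 (Lumen-1), 100 (Dune-1), 98 (Calder-3), 98 (Apex-1), 93 (Dune-2), 89 (Lumen-2), 85 (Brio-1)
First bid not allocated: €84.
Allocation: Apex 1, Brio 1, Calder 3, Dune 2, Lumen 2.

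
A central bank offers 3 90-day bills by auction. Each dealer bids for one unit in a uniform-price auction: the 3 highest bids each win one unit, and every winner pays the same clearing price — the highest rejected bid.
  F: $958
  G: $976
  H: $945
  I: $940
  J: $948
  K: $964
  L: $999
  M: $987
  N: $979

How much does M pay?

M pays $976

Sorting: 999 (L), 987 (M), 979 (N), 976 (G), 964 (K), …
The 3 highest are L, M, N.
First losing bid is G's $976, which sets the uniform price.
M wins → pays $976.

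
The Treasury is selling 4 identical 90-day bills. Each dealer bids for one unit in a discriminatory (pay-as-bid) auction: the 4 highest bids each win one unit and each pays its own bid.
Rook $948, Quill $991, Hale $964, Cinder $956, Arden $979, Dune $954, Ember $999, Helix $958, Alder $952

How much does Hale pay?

Hale pays $964

Ordering the bids: 999 (Ember), 991 (Quill), 979 (Arden), 964 (Hale), 958 (Helix), 956 (Cinder), …
Top 4: Ember, Quill, Arden, Hale.
Hale wins → own bid $964.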